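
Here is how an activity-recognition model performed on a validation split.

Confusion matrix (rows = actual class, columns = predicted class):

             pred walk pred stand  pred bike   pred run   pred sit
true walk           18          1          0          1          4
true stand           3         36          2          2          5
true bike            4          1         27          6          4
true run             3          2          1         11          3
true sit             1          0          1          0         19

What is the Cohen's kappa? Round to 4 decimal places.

0.6405

Observed agreement pₒ = trace/N = 111/155 = 0.71613
Expected agreement pₑ = Σ (rowᵢ·colᵢ)/N² = (24·29 + 48·40 + 42·31 + 20·20 + 21·35)/155² = 0.21032
κ = (pₒ − pₑ)/(1 − pₑ) = (0.71613 − 0.21032)/(1 − 0.21032) = 0.6405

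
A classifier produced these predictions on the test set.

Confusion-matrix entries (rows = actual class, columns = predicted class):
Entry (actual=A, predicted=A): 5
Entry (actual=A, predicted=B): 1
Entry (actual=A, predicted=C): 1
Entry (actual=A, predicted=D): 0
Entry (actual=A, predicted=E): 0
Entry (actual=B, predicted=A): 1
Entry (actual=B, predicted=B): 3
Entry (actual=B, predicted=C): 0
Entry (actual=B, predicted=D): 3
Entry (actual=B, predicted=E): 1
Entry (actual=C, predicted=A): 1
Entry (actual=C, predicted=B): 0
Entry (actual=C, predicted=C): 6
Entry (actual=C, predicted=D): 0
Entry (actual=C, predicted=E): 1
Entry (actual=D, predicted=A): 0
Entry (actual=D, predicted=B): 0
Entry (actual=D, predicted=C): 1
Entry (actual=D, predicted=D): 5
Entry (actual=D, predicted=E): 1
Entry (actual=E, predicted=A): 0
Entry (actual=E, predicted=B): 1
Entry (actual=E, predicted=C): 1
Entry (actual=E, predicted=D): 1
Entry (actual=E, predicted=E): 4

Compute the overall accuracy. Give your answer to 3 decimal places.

Accuracy = trace / total = (5+3+6+5+4=23) / 37 = 23/37 = 0.622

0.622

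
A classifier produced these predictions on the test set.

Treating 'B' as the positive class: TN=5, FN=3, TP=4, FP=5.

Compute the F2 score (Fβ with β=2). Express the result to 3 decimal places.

Fβ = (1+β²)·TP / ((1+β²)·TP + β²·FN + FP), with β²=4
= 5·4 / (5·4 + 4·3 + 5) = 0.541

0.541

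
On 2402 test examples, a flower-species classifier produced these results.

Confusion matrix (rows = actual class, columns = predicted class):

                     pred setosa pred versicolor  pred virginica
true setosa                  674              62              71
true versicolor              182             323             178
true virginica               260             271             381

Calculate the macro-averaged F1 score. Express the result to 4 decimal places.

Per-class F1 score (2·TP/(2·TP+FP+FN)):
  setosa: TP=674, FP=182+260=442, FN=62+71=133 → 1348/1923 = 0.70099
  versicolor: TP=323, FP=62+271=333, FN=182+178=360 → 646/1339 = 0.48245
  virginica: TP=381, FP=71+178=249, FN=260+271=531 → 762/1542 = 0.49416
Macro-F1 score = mean = (0.70099 + 0.48245 + 0.49416) / 3 = 0.5592

0.5592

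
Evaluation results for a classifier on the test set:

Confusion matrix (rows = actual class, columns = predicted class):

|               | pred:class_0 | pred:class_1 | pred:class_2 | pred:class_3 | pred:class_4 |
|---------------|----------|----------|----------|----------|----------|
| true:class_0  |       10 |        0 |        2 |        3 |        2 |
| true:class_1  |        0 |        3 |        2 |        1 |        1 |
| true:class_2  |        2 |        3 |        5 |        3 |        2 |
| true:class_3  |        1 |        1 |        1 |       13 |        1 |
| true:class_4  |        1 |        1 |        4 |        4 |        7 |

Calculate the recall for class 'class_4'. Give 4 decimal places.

recall = TP/(TP+FN).
class_4: TP=7, FN=1+1+4+4=10 → 7/17 = 0.41176

0.4118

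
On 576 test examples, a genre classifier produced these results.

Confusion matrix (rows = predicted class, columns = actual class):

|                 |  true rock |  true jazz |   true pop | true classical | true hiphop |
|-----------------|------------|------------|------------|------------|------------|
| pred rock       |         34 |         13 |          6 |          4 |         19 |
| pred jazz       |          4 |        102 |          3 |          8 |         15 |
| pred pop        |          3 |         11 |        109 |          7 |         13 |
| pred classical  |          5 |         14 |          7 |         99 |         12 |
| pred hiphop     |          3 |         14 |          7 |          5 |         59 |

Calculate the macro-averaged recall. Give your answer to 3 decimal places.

0.697

Per-class recall (TP/(TP+FN)):
  rock: TP=34, FN=4+3+5+3=15 → 34/49 = 0.6939
  jazz: TP=102, FN=13+11+14+14=52 → 102/154 = 0.6623
  pop: TP=109, FN=6+3+7+7=23 → 109/132 = 0.8258
  classical: TP=99, FN=4+8+7+5=24 → 99/123 = 0.8049
  hiphop: TP=59, FN=19+15+13+12=59 → 59/118 = 0.5000
Macro-recall = mean = (0.6939 + 0.6623 + 0.8258 + 0.8049 + 0.5000) / 5 = 0.697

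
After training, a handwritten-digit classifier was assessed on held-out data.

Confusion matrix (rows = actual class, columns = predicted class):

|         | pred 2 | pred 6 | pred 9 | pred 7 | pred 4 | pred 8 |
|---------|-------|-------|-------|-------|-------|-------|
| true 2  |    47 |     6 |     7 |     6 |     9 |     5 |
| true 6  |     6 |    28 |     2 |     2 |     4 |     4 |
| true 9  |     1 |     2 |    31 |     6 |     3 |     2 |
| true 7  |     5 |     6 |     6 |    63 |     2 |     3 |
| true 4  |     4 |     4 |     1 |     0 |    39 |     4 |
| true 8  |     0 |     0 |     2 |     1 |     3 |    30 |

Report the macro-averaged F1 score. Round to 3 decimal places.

Per-class F1 score (2·TP/(2·TP+FP+FN)):
  2: TP=47, FP=6+1+5+4+0=16, FN=6+7+6+9+5=33 → 94/143 = 0.6573
  6: TP=28, FP=6+2+6+4+0=18, FN=6+2+2+4+4=18 → 56/92 = 0.6087
  9: TP=31, FP=7+2+6+1+2=18, FN=1+2+6+3+2=14 → 62/94 = 0.6596
  7: TP=63, FP=6+2+6+0+1=15, FN=5+6+6+2+3=22 → 126/163 = 0.7730
  4: TP=39, FP=9+4+3+2+3=21, FN=4+4+1+0+4=13 → 78/112 = 0.6964
  8: TP=30, FP=5+4+2+3+4=18, FN=0+0+2+1+3=6 → 60/84 = 0.7143
Macro-F1 score = mean = (0.6573 + 0.6087 + 0.6596 + 0.7730 + 0.6964 + 0.7143) / 6 = 0.685

0.685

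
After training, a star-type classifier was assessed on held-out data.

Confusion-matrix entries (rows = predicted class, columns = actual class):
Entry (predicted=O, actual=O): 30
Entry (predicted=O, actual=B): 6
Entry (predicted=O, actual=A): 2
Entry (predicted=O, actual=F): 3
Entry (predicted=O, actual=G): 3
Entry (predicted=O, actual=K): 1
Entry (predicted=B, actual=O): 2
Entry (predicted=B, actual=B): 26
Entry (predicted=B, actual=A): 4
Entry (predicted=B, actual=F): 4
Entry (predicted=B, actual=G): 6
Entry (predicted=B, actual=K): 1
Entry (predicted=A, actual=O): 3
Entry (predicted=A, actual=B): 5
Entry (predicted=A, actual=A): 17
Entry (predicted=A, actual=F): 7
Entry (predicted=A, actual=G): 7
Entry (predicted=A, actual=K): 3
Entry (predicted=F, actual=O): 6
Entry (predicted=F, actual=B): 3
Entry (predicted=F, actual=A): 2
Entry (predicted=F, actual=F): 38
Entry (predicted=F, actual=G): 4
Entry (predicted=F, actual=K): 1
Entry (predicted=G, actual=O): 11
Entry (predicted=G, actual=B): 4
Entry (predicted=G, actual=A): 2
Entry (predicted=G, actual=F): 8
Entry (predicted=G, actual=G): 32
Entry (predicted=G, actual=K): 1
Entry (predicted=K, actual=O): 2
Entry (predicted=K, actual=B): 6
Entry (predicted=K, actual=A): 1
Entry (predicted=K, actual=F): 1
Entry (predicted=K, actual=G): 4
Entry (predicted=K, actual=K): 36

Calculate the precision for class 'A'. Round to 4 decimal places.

0.4048

Take TP from the diagonal, FP from the rest of the 'A' prediction marginal, FN from the rest of the 'A' actual marginal.
precision = TP/(TP+FP).
A: TP=17, FP=3+5+7+7+3=25 → 17/42 = 0.40476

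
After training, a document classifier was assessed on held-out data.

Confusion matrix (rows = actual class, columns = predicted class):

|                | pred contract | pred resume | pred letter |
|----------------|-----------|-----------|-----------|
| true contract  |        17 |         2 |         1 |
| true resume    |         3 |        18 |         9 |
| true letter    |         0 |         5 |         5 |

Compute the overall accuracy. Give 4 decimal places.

Accuracy = trace / total = (17+18+5=40) / 60 = 40/60 = 0.6667

0.6667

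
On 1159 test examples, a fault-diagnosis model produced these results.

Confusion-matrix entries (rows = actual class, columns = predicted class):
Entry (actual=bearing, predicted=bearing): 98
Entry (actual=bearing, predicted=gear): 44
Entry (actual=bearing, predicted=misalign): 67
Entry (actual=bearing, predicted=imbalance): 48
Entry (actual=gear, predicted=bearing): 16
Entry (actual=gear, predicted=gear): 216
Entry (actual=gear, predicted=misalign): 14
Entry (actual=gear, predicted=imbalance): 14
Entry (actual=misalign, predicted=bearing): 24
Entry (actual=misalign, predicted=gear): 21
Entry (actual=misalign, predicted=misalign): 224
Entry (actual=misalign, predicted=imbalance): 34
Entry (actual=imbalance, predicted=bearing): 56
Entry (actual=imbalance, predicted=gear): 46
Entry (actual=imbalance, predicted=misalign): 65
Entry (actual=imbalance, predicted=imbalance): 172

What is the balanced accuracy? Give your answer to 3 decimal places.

0.615

Balanced accuracy = mean of per-class recall.
  bearing: recall = 98/257 = 0.3813
  gear: recall = 216/260 = 0.8308
  misalign: recall = 224/303 = 0.7393
  imbalance: recall = 172/339 = 0.5074
Mean = (0.3813 + 0.8308 + 0.7393 + 0.5074) / 4 = 0.615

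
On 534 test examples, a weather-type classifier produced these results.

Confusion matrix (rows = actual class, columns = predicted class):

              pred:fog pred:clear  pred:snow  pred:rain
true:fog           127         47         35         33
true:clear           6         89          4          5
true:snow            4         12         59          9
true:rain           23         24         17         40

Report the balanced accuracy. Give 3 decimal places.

Balanced accuracy = mean of per-class recall.
  fog: recall = 127/242 = 0.5248
  clear: recall = 89/104 = 0.8558
  snow: recall = 59/84 = 0.7024
  rain: recall = 40/104 = 0.3846
Mean = (0.5248 + 0.8558 + 0.7024 + 0.3846) / 4 = 0.617

0.617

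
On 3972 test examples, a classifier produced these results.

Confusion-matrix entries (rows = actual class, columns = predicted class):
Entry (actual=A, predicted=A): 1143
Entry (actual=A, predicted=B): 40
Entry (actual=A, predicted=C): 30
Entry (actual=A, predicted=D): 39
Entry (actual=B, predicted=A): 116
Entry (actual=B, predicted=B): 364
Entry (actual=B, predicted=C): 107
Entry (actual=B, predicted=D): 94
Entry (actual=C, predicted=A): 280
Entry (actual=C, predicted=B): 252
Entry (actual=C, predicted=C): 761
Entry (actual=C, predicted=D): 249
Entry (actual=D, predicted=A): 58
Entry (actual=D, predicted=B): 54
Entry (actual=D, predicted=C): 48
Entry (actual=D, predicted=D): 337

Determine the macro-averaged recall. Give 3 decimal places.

0.655

Per-class recall (TP/(TP+FN)):
  A: TP=1143, FN=40+30+39=109 → 1143/1252 = 0.9129
  B: TP=364, FN=116+107+94=317 → 364/681 = 0.5345
  C: TP=761, FN=280+252+249=781 → 761/1542 = 0.4935
  D: TP=337, FN=58+54+48=160 → 337/497 = 0.6781
Macro-recall = mean = (0.9129 + 0.5345 + 0.4935 + 0.6781) / 4 = 0.655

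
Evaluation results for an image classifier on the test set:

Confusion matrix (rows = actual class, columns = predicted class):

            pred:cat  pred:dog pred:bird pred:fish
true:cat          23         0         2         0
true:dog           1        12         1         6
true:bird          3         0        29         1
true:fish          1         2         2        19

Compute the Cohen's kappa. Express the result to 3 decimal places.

Observed agreement pₒ = trace/N = 83/102 = 0.8137
Expected agreement pₑ = Σ (rowᵢ·colᵢ)/N² = (25·28 + 20·14 + 33·34 + 24·26)/102² = 0.2620
κ = (pₒ − pₑ)/(1 − pₑ) = (0.8137 − 0.2620)/(1 − 0.2620) = 0.748

0.748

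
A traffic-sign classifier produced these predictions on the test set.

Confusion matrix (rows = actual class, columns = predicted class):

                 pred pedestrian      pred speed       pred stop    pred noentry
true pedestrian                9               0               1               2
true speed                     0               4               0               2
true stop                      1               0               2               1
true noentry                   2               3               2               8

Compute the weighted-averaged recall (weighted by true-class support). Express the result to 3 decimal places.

0.622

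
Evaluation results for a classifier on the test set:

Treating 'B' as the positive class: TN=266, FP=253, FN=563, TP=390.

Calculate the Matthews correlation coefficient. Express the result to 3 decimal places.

-0.075

MCC = (TP·TN − FP·FN) / √((TP+FP)(TP+FN)(TN+FP)(TN+FN))
Numerator = 390·266 − 253·563 = -38699
Denominator = √(643·953·519·829) = √263648777529 = 513467.4065
MCC = -38699 / 513467.4065 = -0.075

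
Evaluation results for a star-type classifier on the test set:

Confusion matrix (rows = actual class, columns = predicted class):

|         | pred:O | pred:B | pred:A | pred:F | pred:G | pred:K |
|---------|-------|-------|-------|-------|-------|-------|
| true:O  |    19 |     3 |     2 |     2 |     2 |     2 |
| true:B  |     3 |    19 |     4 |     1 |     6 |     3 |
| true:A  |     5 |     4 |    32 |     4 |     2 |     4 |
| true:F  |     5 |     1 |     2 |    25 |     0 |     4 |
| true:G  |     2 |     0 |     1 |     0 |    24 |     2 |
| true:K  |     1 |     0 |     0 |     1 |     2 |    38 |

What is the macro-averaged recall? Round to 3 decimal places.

0.699

Per-class recall (TP/(TP+FN)):
  O: TP=19, FN=3+2+2+2+2=11 → 19/30 = 0.6333
  B: TP=19, FN=3+4+1+6+3=17 → 19/36 = 0.5278
  A: TP=32, FN=5+4+4+2+4=19 → 32/51 = 0.6275
  F: TP=25, FN=5+1+2+0+4=12 → 25/37 = 0.6757
  G: TP=24, FN=2+0+1+0+2=5 → 24/29 = 0.8276
  K: TP=38, FN=1+0+0+1+2=4 → 38/42 = 0.9048
Macro-recall = mean = (0.6333 + 0.5278 + 0.6275 + 0.6757 + 0.8276 + 0.9048) / 6 = 0.699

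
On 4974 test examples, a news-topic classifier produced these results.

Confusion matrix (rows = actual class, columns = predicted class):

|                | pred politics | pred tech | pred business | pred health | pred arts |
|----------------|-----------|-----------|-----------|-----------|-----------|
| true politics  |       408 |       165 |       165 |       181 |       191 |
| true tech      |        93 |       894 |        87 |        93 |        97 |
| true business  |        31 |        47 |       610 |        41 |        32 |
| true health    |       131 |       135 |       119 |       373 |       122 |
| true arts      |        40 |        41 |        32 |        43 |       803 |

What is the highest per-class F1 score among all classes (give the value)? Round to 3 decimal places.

0.729

Per-class F1 score (2·TP/(2·TP+FP+FN)):
  politics: TP=408, FP=93+31+131+40=295, FN=165+165+181+191=702 → 816/1813 = 0.4501
  tech: TP=894, FP=165+47+135+41=388, FN=93+87+93+97=370 → 1788/2546 = 0.7023
  business: TP=610, FP=165+87+119+32=403, FN=31+47+41+32=151 → 1220/1774 = 0.6877
  health: TP=373, FP=181+93+41+43=358, FN=131+135+119+122=507 → 746/1611 = 0.4631
  arts: TP=803, FP=191+97+32+122=442, FN=40+41+32+43=156 → 1606/2204 = 0.7287
Highest is class 'arts' with F1 score = 0.729.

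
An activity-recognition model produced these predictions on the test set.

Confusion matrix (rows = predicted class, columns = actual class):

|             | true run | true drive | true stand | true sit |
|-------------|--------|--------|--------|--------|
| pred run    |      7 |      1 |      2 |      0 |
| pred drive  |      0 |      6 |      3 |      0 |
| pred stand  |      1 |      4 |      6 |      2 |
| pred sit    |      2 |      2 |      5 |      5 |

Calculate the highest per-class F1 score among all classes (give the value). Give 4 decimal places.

0.7000

Per-class F1 score (2·TP/(2·TP+FP+FN)):
  run: TP=7, FP=1+2+0=3, FN=0+1+2=3 → 14/20 = 0.70000
  drive: TP=6, FP=0+3+0=3, FN=1+4+2=7 → 12/22 = 0.54545
  stand: TP=6, FP=1+4+2=7, FN=2+3+5=10 → 12/29 = 0.41379
  sit: TP=5, FP=2+2+5=9, FN=0+0+2=2 → 10/21 = 0.47619
Highest is class 'run' with F1 score = 0.7000.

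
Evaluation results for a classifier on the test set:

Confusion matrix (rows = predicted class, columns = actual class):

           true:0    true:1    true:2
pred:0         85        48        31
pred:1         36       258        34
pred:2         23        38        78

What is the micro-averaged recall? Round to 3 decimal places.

0.667

Micro-averaging pools counts across classes: ΣTP=421, ΣFP=210, ΣFN=210.
Micro-recall = TP/(TP+FN) on pooled counts = 0.667 (equals overall accuracy in single-label multiclass).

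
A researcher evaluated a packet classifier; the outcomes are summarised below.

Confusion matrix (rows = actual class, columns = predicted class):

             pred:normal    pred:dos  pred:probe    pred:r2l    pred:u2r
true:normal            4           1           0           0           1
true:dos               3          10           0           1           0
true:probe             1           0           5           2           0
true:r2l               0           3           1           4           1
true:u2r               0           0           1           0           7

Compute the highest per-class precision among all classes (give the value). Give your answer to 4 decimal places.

Per-class precision (TP/(TP+FP)):
  normal: TP=4, FP=3+1+0+0=4 → 4/8 = 0.50000
  dos: TP=10, FP=1+0+3+0=4 → 10/14 = 0.71429
  probe: TP=5, FP=0+0+1+1=2 → 5/7 = 0.71429
  r2l: TP=4, FP=0+1+2+0=3 → 4/7 = 0.57143
  u2r: TP=7, FP=1+0+0+1=2 → 7/9 = 0.77778
Highest is class 'u2r' with precision = 0.7778.

0.7778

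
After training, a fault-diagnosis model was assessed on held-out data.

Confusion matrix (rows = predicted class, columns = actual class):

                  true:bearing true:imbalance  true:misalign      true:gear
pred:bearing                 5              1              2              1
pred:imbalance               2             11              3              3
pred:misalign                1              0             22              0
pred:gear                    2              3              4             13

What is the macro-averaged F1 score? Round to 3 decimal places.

0.664

Per-class F1 score (2·TP/(2·TP+FP+FN)):
  bearing: TP=5, FP=1+2+1=4, FN=2+1+2=5 → 10/19 = 0.5263
  imbalance: TP=11, FP=2+3+3=8, FN=1+0+3=4 → 22/34 = 0.6471
  misalign: TP=22, FP=1+0+0=1, FN=2+3+4=9 → 44/54 = 0.8148
  gear: TP=13, FP=2+3+4=9, FN=1+3+0=4 → 26/39 = 0.6667
Macro-F1 score = mean = (0.5263 + 0.6471 + 0.8148 + 0.6667) / 4 = 0.664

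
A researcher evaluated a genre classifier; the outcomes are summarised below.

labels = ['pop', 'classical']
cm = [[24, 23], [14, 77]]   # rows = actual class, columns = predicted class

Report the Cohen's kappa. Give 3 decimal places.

Observed agreement pₒ = trace/N = 101/138 = 0.7319
Expected agreement pₑ = Σ (rowᵢ·colᵢ)/N² = (47·38 + 91·100)/138² = 0.5716
κ = (pₒ − pₑ)/(1 − pₑ) = (0.7319 − 0.5716)/(1 − 0.5716) = 0.374

0.374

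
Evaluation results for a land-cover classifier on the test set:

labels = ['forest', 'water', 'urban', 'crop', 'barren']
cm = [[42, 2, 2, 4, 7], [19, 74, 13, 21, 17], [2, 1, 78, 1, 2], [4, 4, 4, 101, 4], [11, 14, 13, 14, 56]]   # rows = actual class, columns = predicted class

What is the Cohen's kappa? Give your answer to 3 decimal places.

Observed agreement pₒ = trace/N = 351/510 = 0.6882
Expected agreement pₑ = Σ (rowᵢ·colᵢ)/N² = (57·78 + 144·95 + 84·110 + 117·141 + 108·86)/510² = 0.2043
κ = (pₒ − pₑ)/(1 − pₑ) = (0.6882 − 0.2043)/(1 − 0.2043) = 0.608

0.608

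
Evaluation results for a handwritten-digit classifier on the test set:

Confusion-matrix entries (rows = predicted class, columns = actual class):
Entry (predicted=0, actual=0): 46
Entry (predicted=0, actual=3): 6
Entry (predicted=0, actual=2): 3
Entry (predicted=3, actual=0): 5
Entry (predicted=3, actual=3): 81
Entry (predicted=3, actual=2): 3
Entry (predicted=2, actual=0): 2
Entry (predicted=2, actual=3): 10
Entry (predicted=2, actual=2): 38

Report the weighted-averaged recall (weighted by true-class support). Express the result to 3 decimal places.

Per-class recall (TP/(TP+FN)):
  0: TP=46, FN=5+2=7 → 46/53 = 0.8679
  3: TP=81, FN=6+10=16 → 81/97 = 0.8351
  2: TP=38, FN=3+3=6 → 38/44 = 0.8636
Weighted-recall = Σ (supportᵢ/N)·recallᵢ with N=194: (53/194)·0.8679 + (97/194)·0.8351 + (44/194)·0.8636 = 0.851

0.851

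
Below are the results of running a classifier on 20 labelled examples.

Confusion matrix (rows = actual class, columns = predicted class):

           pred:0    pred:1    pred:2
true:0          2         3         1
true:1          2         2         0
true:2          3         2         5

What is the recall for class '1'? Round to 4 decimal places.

0.5000

Treat '1' as positive and all other classes as negative.
recall = TP/(TP+FN).
1: TP=2, FN=2+0=2 → 2/4 = 0.50000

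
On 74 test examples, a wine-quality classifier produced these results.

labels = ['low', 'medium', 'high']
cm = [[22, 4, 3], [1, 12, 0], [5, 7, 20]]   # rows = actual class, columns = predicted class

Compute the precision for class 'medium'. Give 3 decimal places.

0.522

Treat 'medium' as positive and all other classes as negative.
precision = TP/(TP+FP).
medium: TP=12, FP=4+7=11 → 12/23 = 0.5217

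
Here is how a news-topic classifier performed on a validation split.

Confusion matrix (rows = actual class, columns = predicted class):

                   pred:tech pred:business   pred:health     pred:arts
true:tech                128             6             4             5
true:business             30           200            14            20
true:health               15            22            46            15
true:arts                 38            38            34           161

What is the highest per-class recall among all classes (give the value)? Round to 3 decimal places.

0.895

Per-class recall (TP/(TP+FN)):
  tech: TP=128, FN=6+4+5=15 → 128/143 = 0.8951
  business: TP=200, FN=30+14+20=64 → 200/264 = 0.7576
  health: TP=46, FN=15+22+15=52 → 46/98 = 0.4694
  arts: TP=161, FN=38+38+34=110 → 161/271 = 0.5941
Highest is class 'tech' with recall = 0.895.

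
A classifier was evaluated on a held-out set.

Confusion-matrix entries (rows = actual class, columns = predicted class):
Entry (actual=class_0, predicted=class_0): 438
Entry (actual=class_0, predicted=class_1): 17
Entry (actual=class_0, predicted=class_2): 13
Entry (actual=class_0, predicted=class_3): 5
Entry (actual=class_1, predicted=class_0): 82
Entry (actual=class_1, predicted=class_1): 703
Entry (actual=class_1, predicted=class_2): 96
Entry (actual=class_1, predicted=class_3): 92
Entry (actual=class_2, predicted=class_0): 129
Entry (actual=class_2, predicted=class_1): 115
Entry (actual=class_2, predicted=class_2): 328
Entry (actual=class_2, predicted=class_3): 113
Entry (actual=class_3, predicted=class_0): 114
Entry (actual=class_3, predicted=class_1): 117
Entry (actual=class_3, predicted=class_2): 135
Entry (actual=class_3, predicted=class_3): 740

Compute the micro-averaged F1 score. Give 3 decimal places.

Micro-averaging pools counts across classes: ΣTP=2209, ΣFP=1028, ΣFN=1028.
Micro-F1 score = 2·TP/(2·TP+FP+FN) on pooled counts = 0.682 (equals overall accuracy in single-label multiclass).

0.682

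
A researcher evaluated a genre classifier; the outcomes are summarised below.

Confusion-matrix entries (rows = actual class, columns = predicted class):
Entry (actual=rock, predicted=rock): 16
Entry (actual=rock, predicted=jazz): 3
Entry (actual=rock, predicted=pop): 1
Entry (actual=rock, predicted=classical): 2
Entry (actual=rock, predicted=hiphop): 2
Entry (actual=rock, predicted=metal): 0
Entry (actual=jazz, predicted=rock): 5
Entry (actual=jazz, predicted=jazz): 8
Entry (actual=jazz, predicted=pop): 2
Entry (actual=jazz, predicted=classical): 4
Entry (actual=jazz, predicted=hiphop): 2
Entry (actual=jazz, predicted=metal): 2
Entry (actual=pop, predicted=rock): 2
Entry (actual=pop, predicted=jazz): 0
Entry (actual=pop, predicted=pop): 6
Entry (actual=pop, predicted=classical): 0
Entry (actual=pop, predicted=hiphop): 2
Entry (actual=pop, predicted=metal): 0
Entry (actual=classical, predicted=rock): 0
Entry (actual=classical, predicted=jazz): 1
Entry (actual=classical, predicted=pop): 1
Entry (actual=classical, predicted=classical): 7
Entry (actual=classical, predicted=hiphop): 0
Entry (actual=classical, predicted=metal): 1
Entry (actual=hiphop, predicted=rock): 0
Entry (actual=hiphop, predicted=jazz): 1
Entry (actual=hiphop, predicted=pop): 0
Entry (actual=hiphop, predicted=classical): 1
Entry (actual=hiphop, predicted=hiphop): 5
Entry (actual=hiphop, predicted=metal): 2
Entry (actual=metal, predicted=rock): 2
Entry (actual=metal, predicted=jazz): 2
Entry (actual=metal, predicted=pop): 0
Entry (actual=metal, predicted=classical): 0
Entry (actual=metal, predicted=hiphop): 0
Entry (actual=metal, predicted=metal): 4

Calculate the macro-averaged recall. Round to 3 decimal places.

Per-class recall (TP/(TP+FN)):
  rock: TP=16, FN=3+1+2+2+0=8 → 16/24 = 0.6667
  jazz: TP=8, FN=5+2+4+2+2=15 → 8/23 = 0.3478
  pop: TP=6, FN=2+0+0+2+0=4 → 6/10 = 0.6000
  classical: TP=7, FN=0+1+1+0+1=3 → 7/10 = 0.7000
  hiphop: TP=5, FN=0+1+0+1+2=4 → 5/9 = 0.5556
  metal: TP=4, FN=2+2+0+0+0=4 → 4/8 = 0.5000
Macro-recall = mean = (0.6667 + 0.3478 + 0.6000 + 0.7000 + 0.5556 + 0.5000) / 6 = 0.562

0.562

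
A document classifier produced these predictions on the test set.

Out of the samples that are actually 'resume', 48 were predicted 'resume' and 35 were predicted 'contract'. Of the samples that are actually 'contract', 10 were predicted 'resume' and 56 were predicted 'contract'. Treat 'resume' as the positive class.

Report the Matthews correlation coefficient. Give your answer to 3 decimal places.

MCC = (TP·TN − FP·FN) / √((TP+FP)(TP+FN)(TN+FP)(TN+FN))
Numerator = 48·56 − 10·35 = 2338
Denominator = √(58·83·66·91) = √28912884 = 5377.0702
MCC = 2338 / 5377.0702 = 0.435

0.435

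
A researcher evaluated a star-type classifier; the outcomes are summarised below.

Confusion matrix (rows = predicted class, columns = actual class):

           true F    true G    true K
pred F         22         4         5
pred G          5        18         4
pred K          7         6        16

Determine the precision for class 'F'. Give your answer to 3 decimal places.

0.710

precision = TP/(TP+FP).
F: TP=22, FP=4+5=9 → 22/31 = 0.7097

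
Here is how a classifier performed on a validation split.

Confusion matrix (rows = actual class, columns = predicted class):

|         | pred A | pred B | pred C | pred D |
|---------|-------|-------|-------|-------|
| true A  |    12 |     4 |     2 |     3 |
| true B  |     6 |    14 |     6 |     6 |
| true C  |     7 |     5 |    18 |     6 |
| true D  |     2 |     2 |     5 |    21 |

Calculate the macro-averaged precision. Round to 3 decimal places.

0.542

Per-class precision (TP/(TP+FP)):
  A: TP=12, FP=6+7+2=15 → 12/27 = 0.4444
  B: TP=14, FP=4+5+2=11 → 14/25 = 0.5600
  C: TP=18, FP=2+6+5=13 → 18/31 = 0.5806
  D: TP=21, FP=3+6+6=15 → 21/36 = 0.5833
Macro-precision = mean = (0.4444 + 0.5600 + 0.5806 + 0.5833) / 4 = 0.542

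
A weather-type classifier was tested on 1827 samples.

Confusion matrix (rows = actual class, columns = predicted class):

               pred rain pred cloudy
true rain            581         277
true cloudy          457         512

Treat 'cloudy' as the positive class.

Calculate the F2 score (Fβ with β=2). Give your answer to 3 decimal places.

Fβ = (1+β²)·TP / ((1+β²)·TP + β²·FN + FP), with β²=4
= 5·512 / (5·512 + 4·457 + 277) = 0.549

0.549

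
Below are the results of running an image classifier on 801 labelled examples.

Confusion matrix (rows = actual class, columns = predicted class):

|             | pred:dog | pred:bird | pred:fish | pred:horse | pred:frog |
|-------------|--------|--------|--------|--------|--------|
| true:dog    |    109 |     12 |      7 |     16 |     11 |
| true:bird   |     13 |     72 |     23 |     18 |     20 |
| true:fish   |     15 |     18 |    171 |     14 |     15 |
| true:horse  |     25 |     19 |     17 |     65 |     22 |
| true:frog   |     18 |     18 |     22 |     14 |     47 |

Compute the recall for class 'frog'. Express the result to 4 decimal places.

recall = TP/(TP+FN).
frog: TP=47, FN=18+18+22+14=72 → 47/119 = 0.39496

0.3950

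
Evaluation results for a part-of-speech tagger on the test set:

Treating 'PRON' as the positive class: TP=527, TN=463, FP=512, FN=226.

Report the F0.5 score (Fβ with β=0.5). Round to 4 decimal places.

0.5368

Fβ = (1+β²)·TP / ((1+β²)·TP + β²·FN + FP), with β²=1/4
= 1.25·527 / (1.25·527 + 0.25·226 + 512) = 0.5368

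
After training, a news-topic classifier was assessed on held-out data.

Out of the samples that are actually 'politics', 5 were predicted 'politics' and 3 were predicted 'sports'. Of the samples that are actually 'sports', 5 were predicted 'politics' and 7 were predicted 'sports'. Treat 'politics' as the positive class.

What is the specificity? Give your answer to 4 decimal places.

0.5833

Specificity = TN/(TN+FP) = 7/(7+5) = 0.5833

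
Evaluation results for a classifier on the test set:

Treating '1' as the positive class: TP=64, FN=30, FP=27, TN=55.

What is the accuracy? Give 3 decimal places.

0.676

Accuracy = (TP+TN)/N = (64+55)/176 = 0.676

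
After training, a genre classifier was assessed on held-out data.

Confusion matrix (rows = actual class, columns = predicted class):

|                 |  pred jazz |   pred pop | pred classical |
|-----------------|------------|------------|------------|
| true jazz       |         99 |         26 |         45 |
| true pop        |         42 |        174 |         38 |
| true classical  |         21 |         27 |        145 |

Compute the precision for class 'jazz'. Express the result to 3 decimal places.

0.611

One-vs-rest for 'jazz': TP = diagonal; FP = other classes predicted 'jazz'; FN = 'jazz' predicted as other.
precision = TP/(TP+FP).
jazz: TP=99, FP=42+21=63 → 99/162 = 0.6111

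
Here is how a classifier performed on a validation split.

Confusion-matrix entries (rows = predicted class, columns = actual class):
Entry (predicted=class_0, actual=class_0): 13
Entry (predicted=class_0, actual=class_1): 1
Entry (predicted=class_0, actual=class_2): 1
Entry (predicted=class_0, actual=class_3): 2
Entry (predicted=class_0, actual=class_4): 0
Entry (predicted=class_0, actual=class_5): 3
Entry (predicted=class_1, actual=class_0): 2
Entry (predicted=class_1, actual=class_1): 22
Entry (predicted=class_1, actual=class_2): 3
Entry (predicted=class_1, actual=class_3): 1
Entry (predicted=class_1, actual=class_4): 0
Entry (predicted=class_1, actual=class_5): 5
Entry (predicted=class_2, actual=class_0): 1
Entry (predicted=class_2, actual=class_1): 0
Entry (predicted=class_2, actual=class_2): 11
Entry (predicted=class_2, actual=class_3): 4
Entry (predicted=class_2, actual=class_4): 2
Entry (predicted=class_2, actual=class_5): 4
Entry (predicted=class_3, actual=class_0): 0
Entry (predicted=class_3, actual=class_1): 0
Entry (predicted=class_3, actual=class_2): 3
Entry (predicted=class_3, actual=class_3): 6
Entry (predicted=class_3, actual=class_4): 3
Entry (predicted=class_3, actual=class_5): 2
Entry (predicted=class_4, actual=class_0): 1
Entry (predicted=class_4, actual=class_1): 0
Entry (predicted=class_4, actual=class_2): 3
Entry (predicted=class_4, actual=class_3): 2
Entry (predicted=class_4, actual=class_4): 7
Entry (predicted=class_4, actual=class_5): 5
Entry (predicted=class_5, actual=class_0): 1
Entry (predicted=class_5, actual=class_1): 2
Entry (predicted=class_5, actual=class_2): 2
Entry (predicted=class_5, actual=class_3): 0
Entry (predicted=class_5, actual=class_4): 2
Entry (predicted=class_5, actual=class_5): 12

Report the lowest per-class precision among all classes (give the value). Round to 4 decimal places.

0.3889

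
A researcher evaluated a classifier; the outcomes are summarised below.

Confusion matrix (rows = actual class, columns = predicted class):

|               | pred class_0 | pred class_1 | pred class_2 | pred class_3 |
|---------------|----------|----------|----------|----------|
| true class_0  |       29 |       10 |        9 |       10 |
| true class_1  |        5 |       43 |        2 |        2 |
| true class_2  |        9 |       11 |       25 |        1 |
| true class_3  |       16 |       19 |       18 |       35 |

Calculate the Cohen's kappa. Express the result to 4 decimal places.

Observed agreement pₒ = trace/N = 132/244 = 0.54098
Expected agreement pₑ = Σ (rowᵢ·colᵢ)/N² = (58·59 + 52·83 + 46·54 + 88·48)/244² = 0.24264
κ = (pₒ − pₑ)/(1 − pₑ) = (0.54098 − 0.24264)/(1 − 0.24264) = 0.3939

0.3939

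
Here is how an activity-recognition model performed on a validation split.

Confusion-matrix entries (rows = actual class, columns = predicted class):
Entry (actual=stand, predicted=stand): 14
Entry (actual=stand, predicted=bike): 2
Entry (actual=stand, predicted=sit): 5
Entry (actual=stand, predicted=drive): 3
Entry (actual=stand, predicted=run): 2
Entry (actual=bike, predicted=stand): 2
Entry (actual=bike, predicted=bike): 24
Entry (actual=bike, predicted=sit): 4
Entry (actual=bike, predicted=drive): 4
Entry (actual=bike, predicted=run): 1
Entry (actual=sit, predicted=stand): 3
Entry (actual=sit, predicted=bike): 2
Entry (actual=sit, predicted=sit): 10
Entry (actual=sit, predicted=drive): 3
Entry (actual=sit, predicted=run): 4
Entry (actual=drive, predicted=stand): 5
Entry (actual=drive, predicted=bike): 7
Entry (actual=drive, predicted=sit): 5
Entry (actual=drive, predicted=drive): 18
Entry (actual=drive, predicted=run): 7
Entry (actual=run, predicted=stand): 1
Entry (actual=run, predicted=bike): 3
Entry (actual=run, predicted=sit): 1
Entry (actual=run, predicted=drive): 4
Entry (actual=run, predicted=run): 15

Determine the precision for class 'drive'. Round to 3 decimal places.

0.563

Treat 'drive' as positive and all other classes as negative.
precision = TP/(TP+FP).
drive: TP=18, FP=3+4+3+4=14 → 18/32 = 0.5625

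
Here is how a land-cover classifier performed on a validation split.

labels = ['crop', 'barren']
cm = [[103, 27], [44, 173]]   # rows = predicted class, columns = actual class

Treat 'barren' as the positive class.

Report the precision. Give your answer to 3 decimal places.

0.797

Precision = TP/(TP+FP) = 173/(173+44) = 173/217 = 0.797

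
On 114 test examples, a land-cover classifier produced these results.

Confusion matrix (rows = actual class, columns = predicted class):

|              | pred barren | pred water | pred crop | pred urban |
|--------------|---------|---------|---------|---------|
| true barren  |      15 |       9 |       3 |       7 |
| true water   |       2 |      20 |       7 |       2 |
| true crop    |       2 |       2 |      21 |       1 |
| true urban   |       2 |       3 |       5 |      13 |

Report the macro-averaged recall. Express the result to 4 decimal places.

Per-class recall (TP/(TP+FN)):
  barren: TP=15, FN=9+3+7=19 → 15/34 = 0.44118
  water: TP=20, FN=2+7+2=11 → 20/31 = 0.64516
  crop: TP=21, FN=2+2+1=5 → 21/26 = 0.80769
  urban: TP=13, FN=2+3+5=10 → 13/23 = 0.56522
Macro-recall = mean = (0.44118 + 0.64516 + 0.80769 + 0.56522) / 4 = 0.6148

0.6148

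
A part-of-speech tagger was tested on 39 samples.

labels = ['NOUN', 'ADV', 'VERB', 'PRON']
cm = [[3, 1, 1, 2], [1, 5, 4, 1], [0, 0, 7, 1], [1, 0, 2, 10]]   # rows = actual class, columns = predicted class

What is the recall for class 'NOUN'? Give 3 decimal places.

One-vs-rest for 'NOUN': TP = diagonal; FP = other classes predicted 'NOUN'; FN = 'NOUN' predicted as other.
recall = TP/(TP+FN).
NOUN: TP=3, FN=1+1+2=4 → 3/7 = 0.4286

0.429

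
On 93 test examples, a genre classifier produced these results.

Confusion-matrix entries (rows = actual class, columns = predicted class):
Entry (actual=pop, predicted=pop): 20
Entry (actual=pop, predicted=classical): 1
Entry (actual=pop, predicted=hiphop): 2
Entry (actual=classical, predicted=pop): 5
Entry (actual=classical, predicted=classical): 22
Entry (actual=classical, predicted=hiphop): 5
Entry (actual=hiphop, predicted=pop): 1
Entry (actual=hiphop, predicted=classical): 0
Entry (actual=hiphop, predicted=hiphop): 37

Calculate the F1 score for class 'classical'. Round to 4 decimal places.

Treat 'classical' as positive and all other classes as negative.
F1 score = 2·TP/(2·TP+FP+FN).
classical: TP=22, FP=1+0=1, FN=5+5=10 → 44/55 = 0.80000

0.8000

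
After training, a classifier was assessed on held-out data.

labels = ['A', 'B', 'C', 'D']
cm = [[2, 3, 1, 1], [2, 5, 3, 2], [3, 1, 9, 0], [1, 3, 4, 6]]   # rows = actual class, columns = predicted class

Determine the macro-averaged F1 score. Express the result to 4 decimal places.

Per-class F1 score (2·TP/(2·TP+FP+FN)):
  A: TP=2, FP=2+3+1=6, FN=3+1+1=5 → 4/15 = 0.26667
  B: TP=5, FP=3+1+3=7, FN=2+3+2=7 → 10/24 = 0.41667
  C: TP=9, FP=1+3+4=8, FN=3+1+0=4 → 18/30 = 0.60000
  D: TP=6, FP=1+2+0=3, FN=1+3+4=8 → 12/23 = 0.52174
Macro-F1 score = mean = (0.26667 + 0.41667 + 0.60000 + 0.52174) / 4 = 0.4513

0.4513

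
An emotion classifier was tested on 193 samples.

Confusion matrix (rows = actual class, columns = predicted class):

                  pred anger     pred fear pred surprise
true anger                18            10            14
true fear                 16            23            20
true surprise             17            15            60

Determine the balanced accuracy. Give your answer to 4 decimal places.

0.4902

Balanced accuracy = mean of per-class recall.
  anger: recall = 18/42 = 0.42857
  fear: recall = 23/59 = 0.38983
  surprise: recall = 60/92 = 0.65217
Mean = (0.42857 + 0.38983 + 0.65217) / 3 = 0.4902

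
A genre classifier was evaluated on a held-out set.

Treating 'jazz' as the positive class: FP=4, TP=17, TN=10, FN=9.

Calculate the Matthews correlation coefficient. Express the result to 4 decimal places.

0.3516

MCC = (TP·TN − FP·FN) / √((TP+FP)(TP+FN)(TN+FP)(TN+FN))
Numerator = 17·10 − 4·9 = 134
Denominator = √(21·26·14·19) = √145236 = 381.0984
MCC = 134 / 381.0984 = 0.3516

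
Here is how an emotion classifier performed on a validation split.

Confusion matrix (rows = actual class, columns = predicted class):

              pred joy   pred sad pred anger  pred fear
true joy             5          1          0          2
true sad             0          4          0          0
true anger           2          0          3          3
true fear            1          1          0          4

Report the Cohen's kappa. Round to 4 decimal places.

0.4902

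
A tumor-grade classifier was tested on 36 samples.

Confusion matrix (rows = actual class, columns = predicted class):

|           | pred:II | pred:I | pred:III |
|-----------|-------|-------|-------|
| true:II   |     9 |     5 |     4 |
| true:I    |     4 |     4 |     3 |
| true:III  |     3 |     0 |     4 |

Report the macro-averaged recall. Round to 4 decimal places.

Per-class recall (TP/(TP+FN)):
  II: TP=9, FN=5+4=9 → 9/18 = 0.50000
  I: TP=4, FN=4+3=7 → 4/11 = 0.36364
  III: TP=4, FN=3+0=3 → 4/7 = 0.57143
Macro-recall = mean = (0.50000 + 0.36364 + 0.57143) / 3 = 0.4784

0.4784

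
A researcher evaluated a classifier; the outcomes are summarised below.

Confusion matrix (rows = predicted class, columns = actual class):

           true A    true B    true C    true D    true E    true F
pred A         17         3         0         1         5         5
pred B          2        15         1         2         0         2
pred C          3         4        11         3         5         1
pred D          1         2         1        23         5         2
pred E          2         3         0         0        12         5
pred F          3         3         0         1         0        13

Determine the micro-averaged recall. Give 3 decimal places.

Micro-averaging pools counts across classes: ΣTP=91, ΣFP=65, ΣFN=65.
Micro-recall = TP/(TP+FN) on pooled counts = 0.583 (equals overall accuracy in single-label multiclass).

0.583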